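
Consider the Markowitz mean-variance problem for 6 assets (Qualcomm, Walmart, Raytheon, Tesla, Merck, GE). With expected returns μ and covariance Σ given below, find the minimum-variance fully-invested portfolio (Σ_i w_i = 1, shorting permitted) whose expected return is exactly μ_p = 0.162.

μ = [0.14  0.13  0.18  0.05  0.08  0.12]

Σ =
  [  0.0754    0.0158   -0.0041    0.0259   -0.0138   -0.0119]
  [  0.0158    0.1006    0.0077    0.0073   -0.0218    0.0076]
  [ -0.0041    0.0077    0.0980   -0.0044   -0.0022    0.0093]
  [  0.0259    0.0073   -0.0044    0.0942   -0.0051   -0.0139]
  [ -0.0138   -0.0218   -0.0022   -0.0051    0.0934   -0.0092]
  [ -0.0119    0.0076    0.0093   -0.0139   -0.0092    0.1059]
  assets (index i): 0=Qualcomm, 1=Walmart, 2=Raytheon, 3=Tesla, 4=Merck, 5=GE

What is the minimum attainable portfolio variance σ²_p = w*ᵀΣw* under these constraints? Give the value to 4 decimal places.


u=Σ⁻¹μ = [2.1581  1.0505  1.7657  0.2191  1.6035  1.3133]
v=Σ⁻¹𝟙 = [13.6785  9.0929  9.7030  9.3056  16.7839  12.1548]
a=μᵀu=1.053356  b=𝟙ᵀu=8.110181  c=𝟙ᵀv=70.718772  D=ac−b²=8.716978
λ₁=(c·0.162−b)/D = (70.718772·0.162−8.110181)/8.716978 = 0.383878
λ₂=(a−b·0.162)/D = (1.053356−8.110181·0.162)/8.716978 = -0.029883
w* = 0.383878·u + -0.029883·v:
  w_0 = 0.383878·2.1581 + -0.029883·13.6785 = 0.4197  (Qualcomm)
  w_1 = 0.383878·1.0505 + -0.029883·9.0929 = 0.1315  (Walmart)
  w_2 = 0.383878·1.7657 + -0.029883·9.7030 = 0.3879  (Raytheon)
  w_3 = 0.383878·0.2191 + -0.029883·9.3056 = -0.1940  (Tesla)
  w_4 = 0.383878·1.6035 + -0.029883·16.7839 = 0.1140  (Merck)
  w_5 = 0.383878·1.3133 + -0.029883·12.1548 = 0.1409  (GE)
Σw_i=1.0000  μᵀw=0.1620
σ²=wᵀΣw=λ₁·μ_p+λ₂ = 0.383878·0.162 + -0.029883 = 0.032305 ≈ 0.0323

0.0323


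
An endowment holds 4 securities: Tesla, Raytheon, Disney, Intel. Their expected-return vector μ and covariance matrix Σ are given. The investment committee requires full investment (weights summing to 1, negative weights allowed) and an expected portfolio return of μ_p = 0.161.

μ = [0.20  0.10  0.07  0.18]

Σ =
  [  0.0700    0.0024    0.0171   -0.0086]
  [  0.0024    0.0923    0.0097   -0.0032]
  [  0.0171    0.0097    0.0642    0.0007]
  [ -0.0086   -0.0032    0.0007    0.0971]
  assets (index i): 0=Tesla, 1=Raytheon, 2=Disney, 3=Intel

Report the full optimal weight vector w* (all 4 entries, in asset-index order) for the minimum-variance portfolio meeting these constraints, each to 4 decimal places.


0.3979  0.1891  0.1076  0.3055

x=Σ⁻¹μ = [3.0641  1.0693  0.0891  2.1597]
y=Σ⁻¹𝟙 = [12.8056  9.7966  10.5580  11.6796]
a=μᵀx=1.114727  b=𝟙ᵀx=6.382162  c=𝟙ᵀy=44.839760  D=ac−b²=9.252087
λ₁=(c·0.161−b)/D = (44.839760·0.161−6.382162)/9.252087 = 0.090470
λ₂=(a−b·0.161)/D = (1.114727−6.382162·0.161)/9.252087 = 0.009425
w* = 0.090470·x + 0.009425·y:
  w_0 = 0.090470·3.0641 + 0.009425·12.8056 = 0.3979  (Tesla)
  w_1 = 0.090470·1.0693 + 0.009425·9.7966 = 0.1891  (Raytheon)
  w_2 = 0.090470·0.0891 + 0.009425·10.5580 = 0.1076  (Disney)
  w_3 = 0.090470·2.1597 + 0.009425·11.6796 = 0.3055  (Intel)
Σw_i=1.0000  μᵀw=0.1610
σ²=wᵀΣw=λ₁·μ_p+λ₂ = 0.090470·0.161 + 0.009425 = 0.023990 ≈ 0.0240


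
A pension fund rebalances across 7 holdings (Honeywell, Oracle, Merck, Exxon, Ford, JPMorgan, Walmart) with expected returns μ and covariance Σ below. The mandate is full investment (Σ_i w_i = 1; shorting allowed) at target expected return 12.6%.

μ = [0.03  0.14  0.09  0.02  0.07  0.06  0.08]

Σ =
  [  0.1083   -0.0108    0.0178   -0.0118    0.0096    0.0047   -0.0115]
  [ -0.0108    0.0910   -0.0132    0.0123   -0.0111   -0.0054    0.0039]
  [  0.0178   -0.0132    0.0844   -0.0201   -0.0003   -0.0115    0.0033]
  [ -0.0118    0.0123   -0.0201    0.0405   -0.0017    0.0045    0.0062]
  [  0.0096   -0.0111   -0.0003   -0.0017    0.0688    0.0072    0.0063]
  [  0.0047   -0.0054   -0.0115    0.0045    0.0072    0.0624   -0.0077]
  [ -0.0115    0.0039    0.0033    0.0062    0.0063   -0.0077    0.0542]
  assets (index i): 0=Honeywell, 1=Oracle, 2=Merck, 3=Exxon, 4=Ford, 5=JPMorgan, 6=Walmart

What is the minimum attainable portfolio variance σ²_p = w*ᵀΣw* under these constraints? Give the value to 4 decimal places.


0.0302

g=Σ⁻¹μ = [0.2456  1.8860  1.5604  0.4516  1.0371  1.4051  1.3248]
h=Σ⁻¹𝟙 = [10.1701  13.1185  20.8518  30.0122  12.6401  18.6060  16.1354]
a=μᵀg=0.683764  b=𝟙ᵀg=7.910606  c=𝟙ᵀh=121.534225  D=ac−b²=20.523006
λ₁=(c·0.126−b)/D = (121.534225·0.126−7.910606)/20.523006 = 0.360703
λ₂=(a−b·0.126)/D = (0.683764−7.910606·0.126)/20.523006 = -0.015250
w* = 0.360703·g + -0.015250·h:
  w_0 = 0.360703·0.2456 + -0.015250·10.1701 = -0.0665  (Honeywell)
  w_1 = 0.360703·1.8860 + -0.015250·13.1185 = 0.4802  (Oracle)
  w_2 = 0.360703·1.5604 + -0.015250·20.8518 = 0.2449  (Merck)
  w_3 = 0.360703·0.4516 + -0.015250·30.0122 = -0.2948  (Exxon)
  w_4 = 0.360703·1.0371 + -0.015250·12.6401 = 0.1813  (Ford)
  w_5 = 0.360703·1.4051 + -0.015250·18.6060 = 0.2231  (JPMorgan)
  w_6 = 0.360703·1.3248 + -0.015250·16.1354 = 0.2318  (Walmart)
Σw_i=1.0000  μᵀw=0.1260
σ²=wᵀΣw=λ₁·μ_p+λ₂ = 0.360703·0.126 + -0.015250 = 0.030199 ≈ 0.0302


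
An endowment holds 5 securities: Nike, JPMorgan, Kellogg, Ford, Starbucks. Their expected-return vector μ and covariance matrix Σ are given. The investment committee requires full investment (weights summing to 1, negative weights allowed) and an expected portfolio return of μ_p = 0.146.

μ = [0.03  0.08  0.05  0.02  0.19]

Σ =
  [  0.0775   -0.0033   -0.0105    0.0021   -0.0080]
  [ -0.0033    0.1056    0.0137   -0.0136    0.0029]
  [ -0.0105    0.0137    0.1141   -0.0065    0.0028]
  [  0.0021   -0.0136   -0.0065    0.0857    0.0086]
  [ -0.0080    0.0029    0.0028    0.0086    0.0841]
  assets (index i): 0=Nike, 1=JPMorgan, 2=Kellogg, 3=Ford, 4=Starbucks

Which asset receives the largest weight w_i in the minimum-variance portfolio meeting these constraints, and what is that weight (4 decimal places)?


p=Σ⁻¹μ = [0.6982  0.6847  0.3715  0.1246  2.2769]
q=Σ⁻¹𝟙 = [15.4474  10.0207  9.4112  12.4473  11.4283]
a=μᵀp=0.529405  b=𝟙ᵀp=4.155963  c=𝟙ᵀq=58.754900  D=ac−b²=13.833087
λ₁=(c·0.146−b)/D = (58.754900·0.146−4.155963)/13.833087 = 0.319687
λ₂=(a−b·0.146)/D = (0.529405−4.155963·0.146)/13.833087 = -0.005593
w* = 0.319687·p + -0.005593·q:
  w_0 = 0.319687·0.6982 + -0.005593·15.4474 = 0.1368  (Nike)
  w_1 = 0.319687·0.6847 + -0.005593·10.0207 = 0.1629  (JPMorgan)
  w_2 = 0.319687·0.3715 + -0.005593·9.4112 = 0.0661  (Kellogg)
  w_3 = 0.319687·0.1246 + -0.005593·12.4473 = -0.0298  (Ford)
  w_4 = 0.319687·2.2769 + -0.005593·11.4283 = 0.6640  (Starbucks)
Σw_i=1.0000  μᵀw=0.1460
σ²=wᵀΣw=λ₁·μ_p+λ₂ = 0.319687·0.146 + -0.005593 = 0.041081 ≈ 0.0411

Starbucks (0.6640)


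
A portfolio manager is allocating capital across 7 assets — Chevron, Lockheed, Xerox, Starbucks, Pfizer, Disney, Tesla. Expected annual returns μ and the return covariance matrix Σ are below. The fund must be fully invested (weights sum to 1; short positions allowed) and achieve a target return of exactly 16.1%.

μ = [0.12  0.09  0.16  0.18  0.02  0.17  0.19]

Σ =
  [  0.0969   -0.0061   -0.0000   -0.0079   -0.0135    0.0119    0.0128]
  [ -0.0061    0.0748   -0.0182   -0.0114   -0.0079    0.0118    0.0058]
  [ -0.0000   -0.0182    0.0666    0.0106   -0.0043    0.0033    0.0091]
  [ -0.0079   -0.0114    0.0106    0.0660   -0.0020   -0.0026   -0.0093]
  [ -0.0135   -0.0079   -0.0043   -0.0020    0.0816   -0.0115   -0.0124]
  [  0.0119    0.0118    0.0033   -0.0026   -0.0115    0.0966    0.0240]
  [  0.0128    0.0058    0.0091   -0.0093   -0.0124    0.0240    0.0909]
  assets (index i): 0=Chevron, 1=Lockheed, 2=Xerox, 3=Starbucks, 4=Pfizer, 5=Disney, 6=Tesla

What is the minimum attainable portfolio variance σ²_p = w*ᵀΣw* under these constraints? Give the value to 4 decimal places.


g=Σ⁻¹μ = [1.4664  2.2123  2.2846  3.2455  1.3144  1.0398  1.7507]
h=Σ⁻¹𝟙 = [14.2808  22.4149  17.7432  20.0112  20.4287  5.9730  9.0408]
a=μᵀg=1.860479  b=𝟙ᵀg=13.313673  c=𝟙ᵀh=109.892416  D=ac−b²=27.198590
λ₁=(c·0.161−b)/D = (109.892416·0.161−13.313673)/27.198590 = 0.161001
λ₂=(a−b·0.161)/D = (1.860479−13.313673·0.161)/27.198590 = -0.010406
w* = 0.161001·g + -0.010406·h:
  w_0 = 0.161001·1.4664 + -0.010406·14.2808 = 0.0875  (Chevron)
  w_1 = 0.161001·2.2123 + -0.010406·22.4149 = 0.1229  (Lockheed)
  w_2 = 0.161001·2.2846 + -0.010406·17.7432 = 0.1832  (Xerox)
  w_3 = 0.161001·3.2455 + -0.010406·20.0112 = 0.3143  (Starbucks)
  w_4 = 0.161001·1.3144 + -0.010406·20.4287 = -0.0010  (Pfizer)
  w_5 = 0.161001·1.0398 + -0.010406·5.9730 = 0.1053  (Disney)
  w_6 = 0.161001·1.7507 + -0.010406·9.0408 = 0.1878  (Tesla)
Σw_i=1.0000  μᵀw=0.1610
σ²=wᵀΣw=λ₁·μ_p+λ₂ = 0.161001·0.161 + -0.010406 = 0.015515 ≈ 0.0155

0.0155


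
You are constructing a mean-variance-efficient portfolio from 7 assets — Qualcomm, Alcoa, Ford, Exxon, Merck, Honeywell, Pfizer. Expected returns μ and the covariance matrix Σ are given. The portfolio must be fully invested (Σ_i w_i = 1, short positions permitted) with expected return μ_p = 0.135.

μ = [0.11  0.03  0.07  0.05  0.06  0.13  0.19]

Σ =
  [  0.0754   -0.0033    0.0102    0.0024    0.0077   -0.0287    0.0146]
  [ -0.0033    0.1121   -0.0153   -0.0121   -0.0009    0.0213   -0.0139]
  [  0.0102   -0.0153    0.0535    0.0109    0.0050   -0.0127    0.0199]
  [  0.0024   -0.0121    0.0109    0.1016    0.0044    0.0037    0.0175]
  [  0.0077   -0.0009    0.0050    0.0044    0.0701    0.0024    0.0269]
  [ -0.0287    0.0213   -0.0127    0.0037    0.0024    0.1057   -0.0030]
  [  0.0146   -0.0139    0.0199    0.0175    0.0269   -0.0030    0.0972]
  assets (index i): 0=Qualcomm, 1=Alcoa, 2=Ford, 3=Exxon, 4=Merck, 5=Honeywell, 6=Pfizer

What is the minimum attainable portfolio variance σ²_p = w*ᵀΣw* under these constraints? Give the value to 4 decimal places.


0.0229

u=Σ⁻¹μ = [1.7254  0.3056  0.8836  0.0511  -0.0815  1.7892  1.6269]
v=Σ⁻¹𝟙 = [14.5258  10.5759  18.8363  7.4724  9.7267  13.1149  2.1298]
a=μᵀu=0.800201  b=𝟙ᵀu=6.300466  c=𝟙ᵀv=76.381729  D=ac−b²=21.424882
λ₁=(c·0.135−b)/D = (76.381729·0.135−6.300466)/21.424882 = 0.187215
λ₂=(a−b·0.135)/D = (0.800201−6.300466·0.135)/21.424882 = -0.002351
w* = 0.187215·u + -0.002351·v:
  w_0 = 0.187215·1.7254 + -0.002351·14.5258 = 0.2889  (Qualcomm)
  w_1 = 0.187215·0.3056 + -0.002351·10.5759 = 0.0324  (Alcoa)
  w_2 = 0.187215·0.8836 + -0.002351·18.8363 = 0.1212  (Ford)
  w_3 = 0.187215·0.0511 + -0.002351·7.4724 = -0.0080  (Exxon)
  w_4 = 0.187215·-0.0815 + -0.002351·9.7267 = -0.0381  (Merck)
  w_5 = 0.187215·1.7892 + -0.002351·13.1149 = 0.3041  (Honeywell)
  w_6 = 0.187215·1.6269 + -0.002351·2.1298 = 0.2996  (Pfizer)
Σw_i=1.0000  μᵀw=0.1350
σ²=wᵀΣw=λ₁·μ_p+λ₂ = 0.187215·0.135 + -0.002351 = 0.022923 ≈ 0.0229


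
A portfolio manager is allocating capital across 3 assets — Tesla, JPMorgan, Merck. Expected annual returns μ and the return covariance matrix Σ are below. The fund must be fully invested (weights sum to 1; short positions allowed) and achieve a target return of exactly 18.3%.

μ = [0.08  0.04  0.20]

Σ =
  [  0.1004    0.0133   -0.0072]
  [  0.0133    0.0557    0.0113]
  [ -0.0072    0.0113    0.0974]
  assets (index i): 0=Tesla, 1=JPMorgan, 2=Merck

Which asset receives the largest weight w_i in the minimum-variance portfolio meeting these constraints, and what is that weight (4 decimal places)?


Merck (0.8160)

p=Σ⁻¹μ = [0.9400  0.0645  2.1154]
q=Σ⁻¹𝟙 = [8.7758  13.9722  9.2947]
a=μᵀp=0.500856  b=𝟙ᵀp=3.119885  c=𝟙ᵀq=32.042678  D=ac−b²=6.315072
λ₁=(c·0.183−b)/D = (32.042678·0.183−3.119885)/6.315072 = 0.434504
λ₂=(a−b·0.183)/D = (0.500856−3.119885·0.183)/6.315072 = -0.011098
w* = 0.434504·p + -0.011098·q:
  w_0 = 0.434504·0.9400 + -0.011098·8.7758 = 0.3110  (Tesla)
  w_1 = 0.434504·0.0645 + -0.011098·13.9722 = -0.1270  (JPMorgan)
  w_2 = 0.434504·2.1154 + -0.011098·9.2947 = 0.8160  (Merck)
Σw_i=1.0000  μᵀw=0.1830
σ²=wᵀΣw=λ₁·μ_p+λ₂ = 0.434504·0.183 + -0.011098 = 0.068416 ≈ 0.0684


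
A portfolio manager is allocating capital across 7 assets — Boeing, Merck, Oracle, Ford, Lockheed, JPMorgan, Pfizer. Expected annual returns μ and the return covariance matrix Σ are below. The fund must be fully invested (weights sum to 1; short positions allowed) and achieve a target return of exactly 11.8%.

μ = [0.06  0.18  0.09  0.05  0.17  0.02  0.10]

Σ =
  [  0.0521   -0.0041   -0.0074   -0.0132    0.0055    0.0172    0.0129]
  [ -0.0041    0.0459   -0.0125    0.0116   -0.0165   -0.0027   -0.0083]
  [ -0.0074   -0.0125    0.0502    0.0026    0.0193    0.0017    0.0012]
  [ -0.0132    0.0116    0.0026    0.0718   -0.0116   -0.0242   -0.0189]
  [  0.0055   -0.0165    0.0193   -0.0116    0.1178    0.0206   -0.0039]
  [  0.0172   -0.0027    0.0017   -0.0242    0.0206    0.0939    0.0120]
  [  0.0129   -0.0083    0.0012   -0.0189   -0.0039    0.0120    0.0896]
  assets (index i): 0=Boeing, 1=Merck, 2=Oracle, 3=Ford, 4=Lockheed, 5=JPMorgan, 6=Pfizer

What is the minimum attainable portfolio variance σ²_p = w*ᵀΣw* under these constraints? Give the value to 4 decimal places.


g=Σ⁻¹μ = [1.6614  5.5950  2.6439  0.5856  1.9069  -0.4537  1.6270]
h=Σ⁻¹𝟙 = [23.4539  32.1131  26.4513  19.9147  8.5292  8.2872  13.8666]
a=μᵀg=1.851834  b=𝟙ᵀg=13.566295  c=𝟙ᵀh=132.615832  D=ac−b²=61.538100
λ₁=(c·0.118−b)/D = (132.615832·0.118−13.566295)/61.538100 = 0.033839
λ₂=(a−b·0.118)/D = (1.851834−13.566295·0.118)/61.538100 = 0.004079
w* = 0.033839·g + 0.004079·h:
  w_0 = 0.033839·1.6614 + 0.004079·23.4539 = 0.1519  (Boeing)
  w_1 = 0.033839·5.5950 + 0.004079·32.1131 = 0.3203  (Merck)
  w_2 = 0.033839·2.6439 + 0.004079·26.4513 = 0.1974  (Oracle)
  w_3 = 0.033839·0.5856 + 0.004079·19.9147 = 0.1010  (Ford)
  w_4 = 0.033839·1.9069 + 0.004079·8.5292 = 0.0993  (Lockheed)
  w_5 = 0.033839·-0.4537 + 0.004079·8.2872 = 0.0185  (JPMorgan)
  w_6 = 0.033839·1.6270 + 0.004079·13.8666 = 0.1116  (Pfizer)
Σw_i=1.0000  μᵀw=0.1180
σ²=wᵀΣw=λ₁·μ_p+λ₂ = 0.033839·0.118 + 0.004079 = 0.008072 ≈ 0.0081

0.0081


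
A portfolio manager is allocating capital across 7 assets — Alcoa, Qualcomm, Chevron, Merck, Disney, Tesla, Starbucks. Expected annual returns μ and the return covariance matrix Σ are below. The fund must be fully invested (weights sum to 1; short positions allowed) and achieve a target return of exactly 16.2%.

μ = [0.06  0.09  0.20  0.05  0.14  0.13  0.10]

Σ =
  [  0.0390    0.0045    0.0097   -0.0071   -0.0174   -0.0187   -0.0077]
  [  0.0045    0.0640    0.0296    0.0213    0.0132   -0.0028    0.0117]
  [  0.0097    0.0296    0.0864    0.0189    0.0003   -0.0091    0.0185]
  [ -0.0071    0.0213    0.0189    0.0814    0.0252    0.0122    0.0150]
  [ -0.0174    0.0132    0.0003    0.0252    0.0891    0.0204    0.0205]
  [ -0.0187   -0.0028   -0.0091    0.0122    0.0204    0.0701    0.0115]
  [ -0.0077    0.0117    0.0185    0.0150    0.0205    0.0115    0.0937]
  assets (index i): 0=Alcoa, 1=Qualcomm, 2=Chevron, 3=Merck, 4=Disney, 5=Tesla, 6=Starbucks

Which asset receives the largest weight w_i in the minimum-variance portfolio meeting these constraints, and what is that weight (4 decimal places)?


u=Σ⁻¹μ = [2.8277  0.0672  2.3115  -0.6278  1.6500  2.4967  0.2679]
v=Σ⁻¹𝟙 = [40.7777  6.4801  4.2919  5.5996  10.3152  20.8920  6.6495]
a=μᵀu=1.188990  b=𝟙ᵀu=8.993271  c=𝟙ᵀv=95.006064  D=ac−b²=32.082367
λ₁=(c·0.162−b)/D = (95.006064·0.162−8.993271)/32.082367 = 0.199415
λ₂=(a−b·0.162)/D = (1.188990−8.993271·0.162)/32.082367 = -0.008351
w* = 0.199415·u + -0.008351·v:
  w_0 = 0.199415·2.8277 + -0.008351·40.7777 = 0.2233  (Alcoa)
  w_1 = 0.199415·0.0672 + -0.008351·6.4801 = -0.0407  (Qualcomm)
  w_2 = 0.199415·2.3115 + -0.008351·4.2919 = 0.4251  (Chevron)
  w_3 = 0.199415·-0.6278 + -0.008351·5.5996 = -0.1720  (Merck)
  w_4 = 0.199415·1.6500 + -0.008351·10.3152 = 0.2429  (Disney)
  w_5 = 0.199415·2.4967 + -0.008351·20.8920 = 0.3234  (Tesla)
  w_6 = 0.199415·0.2679 + -0.008351·6.6495 = -0.0021  (Starbucks)
Σw_i=1.0000  μᵀw=0.1620
σ²=wᵀΣw=λ₁·μ_p+λ₂ = 0.199415·0.162 + -0.008351 = 0.023954 ≈ 0.0240

Chevron (0.4251)


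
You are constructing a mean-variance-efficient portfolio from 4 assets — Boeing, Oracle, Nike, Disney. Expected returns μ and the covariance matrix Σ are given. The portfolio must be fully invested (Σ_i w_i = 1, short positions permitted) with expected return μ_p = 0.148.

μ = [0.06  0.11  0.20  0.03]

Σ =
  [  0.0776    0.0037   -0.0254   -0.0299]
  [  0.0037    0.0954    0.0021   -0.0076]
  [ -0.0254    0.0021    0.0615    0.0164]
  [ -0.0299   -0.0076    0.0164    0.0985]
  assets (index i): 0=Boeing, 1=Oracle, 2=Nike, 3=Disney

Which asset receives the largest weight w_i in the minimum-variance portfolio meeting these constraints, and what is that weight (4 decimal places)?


x=Σ⁻¹μ = [2.1860  1.0098  4.0199  0.3767]
y=Σ⁻¹𝟙 = [25.5111  10.1886  22.4639  14.9422]
a=μᵀx=1.057525  b=𝟙ᵀx=7.592468  c=𝟙ᵀy=73.105818  D=ac−b²=19.665648
λ₁=(c·0.148−b)/D = (73.105818·0.148−7.592468)/19.665648 = 0.164103
λ₂=(a−b·0.148)/D = (1.057525−7.592468·0.148)/19.665648 = -0.003364
w* = 0.164103·x + -0.003364·y:
  w_0 = 0.164103·2.1860 + -0.003364·25.5111 = 0.2729  (Boeing)
  w_1 = 0.164103·1.0098 + -0.003364·10.1886 = 0.1314  (Oracle)
  w_2 = 0.164103·4.0199 + -0.003364·22.4639 = 0.5841  (Nike)
  w_3 = 0.164103·0.3767 + -0.003364·14.9422 = 0.0116  (Disney)
Σw_i=1.0000  μᵀw=0.1480
σ²=wᵀΣw=λ₁·μ_p+λ₂ = 0.164103·0.148 + -0.003364 = 0.020923 ≈ 0.0209

Nike (0.5841)


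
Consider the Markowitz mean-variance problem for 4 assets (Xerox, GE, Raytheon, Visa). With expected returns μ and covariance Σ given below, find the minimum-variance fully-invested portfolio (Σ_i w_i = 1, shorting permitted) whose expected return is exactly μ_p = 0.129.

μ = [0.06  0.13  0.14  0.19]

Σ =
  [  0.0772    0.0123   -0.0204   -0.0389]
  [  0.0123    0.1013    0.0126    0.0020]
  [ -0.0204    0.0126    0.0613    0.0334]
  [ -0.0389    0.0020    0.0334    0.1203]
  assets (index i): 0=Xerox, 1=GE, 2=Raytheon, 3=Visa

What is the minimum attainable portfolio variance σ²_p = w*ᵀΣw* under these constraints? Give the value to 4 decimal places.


0.0208

x=Σ⁻¹μ = [2.0014  0.7746  1.8669  1.6953]
y=Σ⁻¹𝟙 = [21.9940  4.8997  16.8083  10.6764]
a=μᵀx=0.804268  b=𝟙ᵀx=6.338273  c=𝟙ᵀy=54.378348  D=ac−b²=3.561086
λ₁=(c·0.129−b)/D = (54.378348·0.129−6.338273)/3.561086 = 0.189980
λ₂=(a−b·0.129)/D = (0.804268−6.338273·0.129)/3.561086 = -0.003754
w* = 0.189980·x + -0.003754·y:
  w_0 = 0.189980·2.0014 + -0.003754·21.9940 = 0.2977  (Xerox)
  w_1 = 0.189980·0.7746 + -0.003754·4.8997 = 0.1288  (GE)
  w_2 = 0.189980·1.8669 + -0.003754·16.8083 = 0.2916  (Raytheon)
  w_3 = 0.189980·1.6953 + -0.003754·10.6764 = 0.2820  (Visa)
Σw_i=1.0000  μᵀw=0.1290
σ²=wᵀΣw=λ₁·μ_p+λ₂ = 0.189980·0.129 + -0.003754 = 0.020753 ≈ 0.0208


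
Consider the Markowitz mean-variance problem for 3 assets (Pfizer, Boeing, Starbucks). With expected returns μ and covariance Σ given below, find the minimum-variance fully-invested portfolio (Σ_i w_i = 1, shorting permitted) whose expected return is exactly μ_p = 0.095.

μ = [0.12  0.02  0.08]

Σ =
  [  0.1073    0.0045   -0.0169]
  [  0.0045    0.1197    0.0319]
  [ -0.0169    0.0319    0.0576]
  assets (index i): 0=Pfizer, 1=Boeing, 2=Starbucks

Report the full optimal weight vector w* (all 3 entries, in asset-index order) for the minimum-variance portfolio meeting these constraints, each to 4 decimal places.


g=Σ⁻¹μ = [1.4610  -0.4367  2.0594]
h=Σ⁻¹𝟙 = [12.2716  2.7060  19.4630]
a=μᵀg=0.331342  b=𝟙ᵀg=3.083759  c=𝟙ᵀh=34.440658  D=ac−b²=1.902075
λ₁=(c·0.095−b)/D = (34.440658·0.095−3.083759)/1.902075 = 0.098894
λ₂=(a−b·0.095)/D = (0.331342−3.083759·0.095)/1.902075 = 0.020181
w* = 0.098894·g + 0.020181·h:
  w_0 = 0.098894·1.4610 + 0.020181·12.2716 = 0.3921  (Pfizer)
  w_1 = 0.098894·-0.4367 + 0.020181·2.7060 = 0.0114  (Boeing)
  w_2 = 0.098894·2.0594 + 0.020181·19.4630 = 0.5964  (Starbucks)
Σw_i=1.0000  μᵀw=0.0950
σ²=wᵀΣw=λ₁·μ_p+λ₂ = 0.098894·0.095 + 0.020181 = 0.029576 ≈ 0.0296

0.3921  0.0114  0.5964


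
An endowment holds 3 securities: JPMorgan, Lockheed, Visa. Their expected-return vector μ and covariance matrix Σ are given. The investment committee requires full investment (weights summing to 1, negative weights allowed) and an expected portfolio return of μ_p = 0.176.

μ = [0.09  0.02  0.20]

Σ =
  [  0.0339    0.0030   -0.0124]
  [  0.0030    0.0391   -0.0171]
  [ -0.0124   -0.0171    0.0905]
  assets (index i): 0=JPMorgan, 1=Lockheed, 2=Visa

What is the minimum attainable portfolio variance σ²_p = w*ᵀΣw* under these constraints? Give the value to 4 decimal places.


u=Σ⁻¹μ = [3.6144  1.5449  2.9971]
v=Σ⁻¹𝟙 = [34.6466  32.5124  21.9401]
a=μᵀu=0.955617  b=𝟙ᵀu=8.156467  c=𝟙ᵀv=89.099163  D=ac−b²=18.616733
λ₁=(c·0.176−b)/D = (89.099163·0.176−8.156467)/18.616733 = 0.404205
λ₂=(a−b·0.176)/D = (0.955617−8.156467·0.176)/18.616733 = -0.025779
w* = 0.404205·u + -0.025779·v:
  w_0 = 0.404205·3.6144 + -0.025779·34.6466 = 0.5678  (JPMorgan)
  w_1 = 0.404205·1.5449 + -0.025779·32.5124 = -0.2137  (Lockheed)
  w_2 = 0.404205·2.9971 + -0.025779·21.9401 = 0.6458  (Visa)
Σw_i=1.0000  μᵀw=0.1760
σ²=wᵀΣw=λ₁·μ_p+λ₂ = 0.404205·0.176 + -0.025779 = 0.045361 ≈ 0.0454

0.0454


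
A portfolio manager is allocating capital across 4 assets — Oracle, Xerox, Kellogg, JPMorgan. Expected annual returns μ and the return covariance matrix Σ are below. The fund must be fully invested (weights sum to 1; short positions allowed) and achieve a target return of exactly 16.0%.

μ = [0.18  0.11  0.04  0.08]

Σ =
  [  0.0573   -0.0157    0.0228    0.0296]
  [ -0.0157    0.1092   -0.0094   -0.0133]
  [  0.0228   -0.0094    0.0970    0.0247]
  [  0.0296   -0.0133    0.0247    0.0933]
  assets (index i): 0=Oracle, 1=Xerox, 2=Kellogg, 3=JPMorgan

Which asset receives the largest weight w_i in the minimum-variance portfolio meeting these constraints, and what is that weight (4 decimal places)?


Oracle (0.6961)

x=Σ⁻¹μ = [3.6836  1.5089  -0.3032  -0.0158]
y=Σ⁻¹𝟙 = [15.2721  12.6336  6.4227  5.9735]
a=μᵀx=0.815637  b=𝟙ᵀx=4.873477  c=𝟙ᵀy=40.302050  D=ac−b²=9.121043
λ₁=(c·0.160−b)/D = (40.302050·0.160−4.873477)/9.121043 = 0.172661
λ₂=(a−b·0.160)/D = (0.815637−4.873477·0.160)/9.121043 = 0.003934
w* = 0.172661·x + 0.003934·y:
  w_0 = 0.172661·3.6836 + 0.003934·15.2721 = 0.6961  (Oracle)
  w_1 = 0.172661·1.5089 + 0.003934·12.6336 = 0.3102  (Xerox)
  w_2 = 0.172661·-0.3032 + 0.003934·6.4227 = -0.0271  (Kellogg)
  w_3 = 0.172661·-0.0158 + 0.003934·5.9735 = 0.0208  (JPMorgan)
Σw_i=1.0000  μᵀw=0.1600
σ²=wᵀΣw=λ₁·μ_p+λ₂ = 0.172661·0.160 + 0.003934 = 0.031560 ≈ 0.0316


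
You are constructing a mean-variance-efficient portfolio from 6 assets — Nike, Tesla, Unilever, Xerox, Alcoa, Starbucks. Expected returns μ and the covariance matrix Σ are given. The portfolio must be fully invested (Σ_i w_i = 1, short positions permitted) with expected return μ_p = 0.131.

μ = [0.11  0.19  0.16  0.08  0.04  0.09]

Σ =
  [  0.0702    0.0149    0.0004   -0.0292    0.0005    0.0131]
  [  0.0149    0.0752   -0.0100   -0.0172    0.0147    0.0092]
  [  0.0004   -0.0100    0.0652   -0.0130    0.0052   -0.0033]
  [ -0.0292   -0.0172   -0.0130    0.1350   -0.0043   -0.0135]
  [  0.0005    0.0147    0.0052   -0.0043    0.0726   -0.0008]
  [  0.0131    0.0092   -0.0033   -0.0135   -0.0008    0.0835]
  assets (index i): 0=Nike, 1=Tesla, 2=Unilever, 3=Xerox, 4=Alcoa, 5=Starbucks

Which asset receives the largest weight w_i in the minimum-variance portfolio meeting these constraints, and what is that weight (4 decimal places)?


Unilever (0.2798)

x=Σ⁻¹μ = [1.4457  2.9903  3.3028  1.6906  -0.1907  0.9236]
y=Σ⁻¹𝟙 = [15.7578  12.9954  20.1390  15.9045  10.6610  11.5415]
a=μᵀx=1.466376  b=𝟙ᵀx=10.162261  c=𝟙ᵀy=86.999202  D=ac−b²=24.301966
λ₁=(c·0.131−b)/D = (86.999202·0.131−10.162261)/24.301966 = 0.050804
λ₂=(a−b·0.131)/D = (1.466376−10.162261·0.131)/24.301966 = 0.005560
w* = 0.050804·x + 0.005560·y:
  w_0 = 0.050804·1.4457 + 0.005560·15.7578 = 0.1611  (Nike)
  w_1 = 0.050804·2.9903 + 0.005560·12.9954 = 0.2242  (Tesla)
  w_2 = 0.050804·3.3028 + 0.005560·20.1390 = 0.2798  (Unilever)
  w_3 = 0.050804·1.6906 + 0.005560·15.9045 = 0.1743  (Xerox)
  w_4 = 0.050804·-0.1907 + 0.005560·10.6610 = 0.0496  (Alcoa)
  w_5 = 0.050804·0.9236 + 0.005560·11.5415 = 0.1111  (Starbucks)
Σw_i=1.0000  μᵀw=0.1310
σ²=wᵀΣw=λ₁·μ_p+λ₂ = 0.050804·0.131 + 0.005560 = 0.012215 ≈ 0.0122


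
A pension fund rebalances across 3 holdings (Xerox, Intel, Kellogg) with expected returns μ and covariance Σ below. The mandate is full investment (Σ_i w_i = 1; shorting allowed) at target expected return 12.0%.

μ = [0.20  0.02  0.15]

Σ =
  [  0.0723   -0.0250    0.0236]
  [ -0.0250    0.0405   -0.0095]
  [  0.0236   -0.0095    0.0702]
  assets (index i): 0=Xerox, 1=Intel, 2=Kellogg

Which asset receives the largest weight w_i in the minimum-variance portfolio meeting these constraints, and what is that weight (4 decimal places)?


Xerox (0.4231)

g=Σ⁻¹μ = [3.2921  2.8584  1.4168]
h=Σ⁻¹𝟙 = [24.7922  42.7382  11.6940]
a=μᵀg=0.928117  b=𝟙ᵀg=7.567306  c=𝟙ᵀh=79.224431  D=ac−b²=16.265443
λ₁=(c·0.120−b)/D = (79.224431·0.120−7.567306)/16.265443 = 0.119248
λ₂=(a−b·0.120)/D = (0.928117−7.567306·0.120)/16.265443 = 0.001232
w* = 0.119248·g + 0.001232·h:
  w_0 = 0.119248·3.2921 + 0.001232·24.7922 = 0.4231  (Xerox)
  w_1 = 0.119248·2.8584 + 0.001232·42.7382 = 0.3935  (Intel)
  w_2 = 0.119248·1.4168 + 0.001232·11.6940 = 0.1834  (Kellogg)
Σw_i=1.0000  μᵀw=0.1200
σ²=wᵀΣw=λ₁·μ_p+λ₂ = 0.119248·0.120 + 0.001232 = 0.015542 ≈ 0.0155


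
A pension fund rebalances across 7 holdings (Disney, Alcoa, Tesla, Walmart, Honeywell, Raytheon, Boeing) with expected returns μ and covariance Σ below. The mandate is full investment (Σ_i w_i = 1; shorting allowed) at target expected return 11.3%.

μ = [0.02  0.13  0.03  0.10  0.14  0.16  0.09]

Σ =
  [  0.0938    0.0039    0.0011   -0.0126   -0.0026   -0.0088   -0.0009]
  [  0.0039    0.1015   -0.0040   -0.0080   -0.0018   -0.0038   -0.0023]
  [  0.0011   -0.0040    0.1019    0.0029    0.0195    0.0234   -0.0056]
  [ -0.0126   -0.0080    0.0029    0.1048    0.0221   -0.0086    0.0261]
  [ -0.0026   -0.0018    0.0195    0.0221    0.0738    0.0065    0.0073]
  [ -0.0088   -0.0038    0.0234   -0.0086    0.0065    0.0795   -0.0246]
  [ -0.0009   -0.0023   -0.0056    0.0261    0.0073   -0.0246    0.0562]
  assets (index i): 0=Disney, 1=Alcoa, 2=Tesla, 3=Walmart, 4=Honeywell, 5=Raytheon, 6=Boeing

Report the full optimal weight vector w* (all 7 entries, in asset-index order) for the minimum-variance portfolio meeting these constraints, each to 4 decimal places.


0.1132  0.1448  0.0101  0.0613  0.1130  0.2782  0.2793

g=Σ⁻¹μ = [0.5661  1.4716  -0.4919  0.4616  1.4284  3.0091  2.5390]
h=Σ⁻¹𝟙 = [13.3017  11.4724  5.2191  6.0572  6.8751  20.6900  24.3466]
a=μᵀg=1.143975  b=𝟙ᵀg=8.983844  c=𝟙ᵀh=87.962011  D=ac−b²=19.916884
λ₁=(c·0.113−b)/D = (87.962011·0.113−8.983844)/19.916884 = 0.047993
λ₂=(a−b·0.113)/D = (1.143975−8.983844·0.113)/19.916884 = 0.006467
w* = 0.047993·g + 0.006467·h:
  w_0 = 0.047993·0.5661 + 0.006467·13.3017 = 0.1132  (Disney)
  w_1 = 0.047993·1.4716 + 0.006467·11.4724 = 0.1448  (Alcoa)
  w_2 = 0.047993·-0.4919 + 0.006467·5.2191 = 0.0101  (Tesla)
  w_3 = 0.047993·0.4616 + 0.006467·6.0572 = 0.0613  (Walmart)
  w_4 = 0.047993·1.4284 + 0.006467·6.8751 = 0.1130  (Honeywell)
  w_5 = 0.047993·3.0091 + 0.006467·20.6900 = 0.2782  (Raytheon)
  w_6 = 0.047993·2.5390 + 0.006467·24.3466 = 0.2793  (Boeing)
Σw_i=1.0000  μᵀw=0.1130
σ²=wᵀΣw=λ₁·μ_p+λ₂ = 0.047993·0.113 + 0.006467 = 0.011890 ≈ 0.0119


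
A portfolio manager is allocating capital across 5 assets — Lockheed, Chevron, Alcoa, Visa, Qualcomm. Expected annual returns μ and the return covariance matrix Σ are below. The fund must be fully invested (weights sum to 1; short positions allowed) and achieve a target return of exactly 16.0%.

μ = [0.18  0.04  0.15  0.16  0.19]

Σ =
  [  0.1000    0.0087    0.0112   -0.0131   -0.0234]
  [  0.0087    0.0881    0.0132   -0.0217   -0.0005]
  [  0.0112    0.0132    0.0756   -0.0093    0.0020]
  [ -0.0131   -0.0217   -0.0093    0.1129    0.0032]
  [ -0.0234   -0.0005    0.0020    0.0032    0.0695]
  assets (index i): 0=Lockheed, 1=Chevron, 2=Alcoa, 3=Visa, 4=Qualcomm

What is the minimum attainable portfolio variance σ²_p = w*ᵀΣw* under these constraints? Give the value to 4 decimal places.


0.0155

p=Σ⁻¹μ = [2.6366  0.4190  1.6544  1.8410  3.4922]
q=Σ⁻¹𝟙 = [13.8018  11.7694  10.2509  13.0489  18.2243]
a=μᵀp=1.697576  b=𝟙ᵀp=10.043182  c=𝟙ᵀq=67.095333  D=ac−b²=13.033896
λ₁=(c·0.160−b)/D = (67.095333·0.160−10.043182)/13.033896 = 0.053098
λ₂=(a−b·0.160)/D = (1.697576−10.043182·0.160)/13.033896 = 0.006956
w* = 0.053098·p + 0.006956·q:
  w_0 = 0.053098·2.6366 + 0.006956·13.8018 = 0.2360  (Lockheed)
  w_1 = 0.053098·0.4190 + 0.006956·11.7694 = 0.1041  (Chevron)
  w_2 = 0.053098·1.6544 + 0.006956·10.2509 = 0.1592  (Alcoa)
  w_3 = 0.053098·1.8410 + 0.006956·13.0489 = 0.1885  (Visa)
  w_4 = 0.053098·3.4922 + 0.006956·18.2243 = 0.3122  (Qualcomm)
Σw_i=1.0000  μᵀw=0.1600
σ²=wᵀΣw=λ₁·μ_p+λ₂ = 0.053098·0.160 + 0.006956 = 0.015452 ≈ 0.0155


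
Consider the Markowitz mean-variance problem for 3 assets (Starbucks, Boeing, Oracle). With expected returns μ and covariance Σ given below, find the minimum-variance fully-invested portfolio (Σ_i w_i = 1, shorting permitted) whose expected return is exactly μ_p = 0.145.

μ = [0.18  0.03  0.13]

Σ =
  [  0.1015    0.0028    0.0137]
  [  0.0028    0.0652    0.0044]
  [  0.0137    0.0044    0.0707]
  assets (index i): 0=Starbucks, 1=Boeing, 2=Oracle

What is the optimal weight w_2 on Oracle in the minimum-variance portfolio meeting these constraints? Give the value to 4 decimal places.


0.4517

x=Σ⁻¹μ = [1.5604  0.2906  1.5183]
y=Σ⁻¹𝟙 = [7.8765  14.2073  11.7338]
a=μᵀx=0.486978  b=𝟙ᵀx=3.369386  c=𝟙ᵀy=33.817632  D=ac−b²=5.115674
λ₁=(c·0.145−b)/D = (33.817632·0.145−3.369386)/5.115674 = 0.299896
λ₂=(a−b·0.145)/D = (0.486978−3.369386·0.145)/5.115674 = -0.000309
w* = 0.299896·x + -0.000309·y:
  w_0 = 0.299896·1.5604 + -0.000309·7.8765 = 0.4655  (Starbucks)
  w_1 = 0.299896·0.2906 + -0.000309·14.2073 = 0.0828  (Boeing)
  w_2 = 0.299896·1.5183 + -0.000309·11.7338 = 0.4517  (Oracle)
Σw_i=1.0000  μᵀw=0.1450
σ²=wᵀΣw=λ₁·μ_p+λ₂ = 0.299896·0.145 + -0.000309 = 0.043175 ≈ 0.0432


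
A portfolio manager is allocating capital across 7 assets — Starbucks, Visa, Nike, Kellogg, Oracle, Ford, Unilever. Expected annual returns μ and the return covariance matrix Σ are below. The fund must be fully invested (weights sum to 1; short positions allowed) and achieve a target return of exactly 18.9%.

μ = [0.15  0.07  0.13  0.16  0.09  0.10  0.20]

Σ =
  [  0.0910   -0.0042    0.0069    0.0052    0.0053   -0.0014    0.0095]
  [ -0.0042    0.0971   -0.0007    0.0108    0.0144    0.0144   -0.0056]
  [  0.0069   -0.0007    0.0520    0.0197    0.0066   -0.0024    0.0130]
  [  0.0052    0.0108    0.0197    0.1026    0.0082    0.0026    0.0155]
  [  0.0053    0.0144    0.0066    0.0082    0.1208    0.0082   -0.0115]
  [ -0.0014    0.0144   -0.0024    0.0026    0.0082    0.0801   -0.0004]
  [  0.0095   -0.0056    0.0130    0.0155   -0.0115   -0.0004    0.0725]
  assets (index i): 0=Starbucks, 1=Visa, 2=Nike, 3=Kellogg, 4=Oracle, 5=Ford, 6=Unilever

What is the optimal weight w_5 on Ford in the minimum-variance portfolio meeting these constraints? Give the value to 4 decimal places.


0.0389

g=Σ⁻¹μ = [1.2604  0.5772  1.4553  0.7238  0.6371  1.1332  2.3297]
h=Σ⁻¹𝟙 = [8.7833  8.5274  13.8552  3.2855  6.2235  10.8320  11.1610]
a=μᵀg=1.171064  b=𝟙ᵀg=8.116779  c=𝟙ᵀh=62.667849  D=ac−b²=7.505971
λ₁=(c·0.189−b)/D = (62.667849·0.189−8.116779)/7.505971 = 0.496597
λ₂=(a−b·0.189)/D = (1.171064−8.116779·0.189)/7.505971 = -0.048362
w* = 0.496597·g + -0.048362·h:
  w_0 = 0.496597·1.2604 + -0.048362·8.7833 = 0.2011  (Starbucks)
  w_1 = 0.496597·0.5772 + -0.048362·8.5274 = -0.1258  (Visa)
  w_2 = 0.496597·1.4553 + -0.048362·13.8552 = 0.0526  (Nike)
  w_3 = 0.496597·0.7238 + -0.048362·3.2855 = 0.2005  (Kellogg)
  w_4 = 0.496597·0.6371 + -0.048362·6.2235 = 0.0154  (Oracle)
  w_5 = 0.496597·1.1332 + -0.048362·10.8320 = 0.0389  (Ford)
  w_6 = 0.496597·2.3297 + -0.048362·11.1610 = 0.6171  (Unilever)
Σw_i=1.0000  μᵀw=0.1890
σ²=wᵀΣw=λ₁·μ_p+λ₂ = 0.496597·0.189 + -0.048362 = 0.045494 ≈ 0.0455


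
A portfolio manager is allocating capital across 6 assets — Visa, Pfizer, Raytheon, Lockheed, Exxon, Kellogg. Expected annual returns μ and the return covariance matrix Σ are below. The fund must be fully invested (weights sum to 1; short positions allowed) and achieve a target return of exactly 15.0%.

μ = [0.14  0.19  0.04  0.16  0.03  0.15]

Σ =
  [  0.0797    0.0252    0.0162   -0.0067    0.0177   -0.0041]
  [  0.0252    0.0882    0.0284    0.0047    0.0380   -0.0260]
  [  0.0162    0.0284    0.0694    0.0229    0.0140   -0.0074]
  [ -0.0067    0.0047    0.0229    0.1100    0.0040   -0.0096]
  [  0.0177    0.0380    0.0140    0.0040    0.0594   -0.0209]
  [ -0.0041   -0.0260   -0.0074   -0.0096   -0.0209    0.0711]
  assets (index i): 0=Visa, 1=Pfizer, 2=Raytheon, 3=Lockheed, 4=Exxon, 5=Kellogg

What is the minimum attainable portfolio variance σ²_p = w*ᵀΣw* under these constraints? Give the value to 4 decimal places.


0.0161

u=Σ⁻¹μ = [1.4610  3.3403  -1.2850  1.9859  -0.7239  3.3370]
v=Σ⁻¹𝟙 = [7.5727  6.5358  5.9984  9.4859  16.6840  23.7008]
a=μᵀu=1.584381  b=𝟙ᵀu=8.115305  c=𝟙ᵀv=69.977585  D=ac−b²=45.012967
λ₁=(c·0.150−b)/D = (69.977585·0.150−8.115305)/45.012967 = 0.052903
λ₂=(a−b·0.150)/D = (1.584381−8.115305·0.150)/45.012967 = 0.008155
w* = 0.052903·u + 0.008155·v:
  w_0 = 0.052903·1.4610 + 0.008155·7.5727 = 0.1390  (Visa)
  w_1 = 0.052903·3.3403 + 0.008155·6.5358 = 0.2300  (Pfizer)
  w_2 = 0.052903·-1.2850 + 0.008155·5.9984 = -0.0191  (Raytheon)
  w_3 = 0.052903·1.9859 + 0.008155·9.4859 = 0.1824  (Lockheed)
  w_4 = 0.052903·-0.7239 + 0.008155·16.6840 = 0.0978  (Exxon)
  w_5 = 0.052903·3.3370 + 0.008155·23.7008 = 0.3698  (Kellogg)
Σw_i=1.0000  μᵀw=0.1500
σ²=wᵀΣw=λ₁·μ_p+λ₂ = 0.052903·0.150 + 0.008155 = 0.016091 ≈ 0.0161


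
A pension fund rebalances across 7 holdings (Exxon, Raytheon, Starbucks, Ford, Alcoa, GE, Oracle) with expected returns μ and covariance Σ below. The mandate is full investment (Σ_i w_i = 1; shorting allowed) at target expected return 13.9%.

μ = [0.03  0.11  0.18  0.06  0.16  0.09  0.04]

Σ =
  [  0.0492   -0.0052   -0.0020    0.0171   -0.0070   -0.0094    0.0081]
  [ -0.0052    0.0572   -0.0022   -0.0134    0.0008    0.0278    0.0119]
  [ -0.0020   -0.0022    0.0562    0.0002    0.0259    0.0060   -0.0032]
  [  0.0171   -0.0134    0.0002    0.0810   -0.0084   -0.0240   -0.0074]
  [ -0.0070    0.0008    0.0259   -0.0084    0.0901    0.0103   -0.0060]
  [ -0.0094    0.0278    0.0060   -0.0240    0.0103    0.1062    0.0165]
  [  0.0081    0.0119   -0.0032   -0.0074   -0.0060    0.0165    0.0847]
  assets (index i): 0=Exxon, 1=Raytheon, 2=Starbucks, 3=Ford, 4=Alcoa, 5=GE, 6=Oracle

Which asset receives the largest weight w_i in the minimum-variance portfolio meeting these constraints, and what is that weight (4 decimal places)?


g=Σ⁻¹μ = [0.7011  2.1391  2.7836  1.1735  1.1086  0.2983  0.3328]
h=Σ⁻¹𝟙 = [18.7668  18.1039  14.5516  15.0899  9.4387  6.6579  8.7079]
a=μᵀg=1.045310  b=𝟙ᵀg=8.536828  c=𝟙ᵀh=91.316665  D=ac−b²=22.576812
λ₁=(c·0.139−b)/D = (91.316665·0.139−8.536828)/22.576812 = 0.184091
λ₂=(a−b·0.139)/D = (1.045310−8.536828·0.139)/22.576812 = -0.006259
w* = 0.184091·g + -0.006259·h:
  w_0 = 0.184091·0.7011 + -0.006259·18.7668 = 0.0116  (Exxon)
  w_1 = 0.184091·2.1391 + -0.006259·18.1039 = 0.2805  (Raytheon)
  w_2 = 0.184091·2.7836 + -0.006259·14.5516 = 0.4214  (Starbucks)
  w_3 = 0.184091·1.1735 + -0.006259·15.0899 = 0.1216  (Ford)
  w_4 = 0.184091·1.1086 + -0.006259·9.4387 = 0.1450  (Alcoa)
  w_5 = 0.184091·0.2983 + -0.006259·6.6579 = 0.0132  (GE)
  w_6 = 0.184091·0.3328 + -0.006259·8.7079 = 0.0068  (Oracle)
Σw_i=1.0000  μᵀw=0.1390
σ²=wᵀΣw=λ₁·μ_p+λ₂ = 0.184091·0.139 + -0.006259 = 0.019330 ≈ 0.0193

Starbucks (0.4214)


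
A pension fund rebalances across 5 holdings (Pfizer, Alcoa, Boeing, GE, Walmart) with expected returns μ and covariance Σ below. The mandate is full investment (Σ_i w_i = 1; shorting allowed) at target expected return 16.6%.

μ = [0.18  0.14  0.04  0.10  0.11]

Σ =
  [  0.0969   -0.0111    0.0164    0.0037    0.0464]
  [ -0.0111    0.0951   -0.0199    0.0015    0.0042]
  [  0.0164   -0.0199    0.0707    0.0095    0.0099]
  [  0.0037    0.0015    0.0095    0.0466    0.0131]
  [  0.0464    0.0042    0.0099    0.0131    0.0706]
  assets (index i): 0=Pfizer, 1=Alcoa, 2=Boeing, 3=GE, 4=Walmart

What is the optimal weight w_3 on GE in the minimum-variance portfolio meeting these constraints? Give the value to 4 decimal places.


g=Σ⁻¹μ = [2.0813  1.7759  0.3679  1.9405  -0.3271]
h=Σ⁻¹𝟙 = [7.2444  13.7864  13.6039  16.6594  3.5842]
a=μᵀg=0.796036  b=𝟙ᵀg=5.838436  c=𝟙ᵀh=54.878205  D=ac−b²=9.597681
λ₁=(c·0.166−b)/D = (54.878205·0.166−5.838436)/9.597681 = 0.340848
λ₂=(a−b·0.166)/D = (0.796036−5.838436·0.166)/9.597681 = -0.018040
w* = 0.340848·g + -0.018040·h:
  w_0 = 0.340848·2.0813 + -0.018040·7.2444 = 0.5787  (Pfizer)
  w_1 = 0.340848·1.7759 + -0.018040·13.7864 = 0.3566  (Alcoa)
  w_2 = 0.340848·0.3679 + -0.018040·13.6039 = -0.1200  (Boeing)
  w_3 = 0.340848·1.9405 + -0.018040·16.6594 = 0.3609  (GE)
  w_4 = 0.340848·-0.3271 + -0.018040·3.5842 = -0.1761  (Walmart)
Σw_i=1.0000  μᵀw=0.1660
σ²=wᵀΣw=λ₁·μ_p+λ₂ = 0.340848·0.166 + -0.018040 = 0.038540 ≈ 0.0385

0.3609


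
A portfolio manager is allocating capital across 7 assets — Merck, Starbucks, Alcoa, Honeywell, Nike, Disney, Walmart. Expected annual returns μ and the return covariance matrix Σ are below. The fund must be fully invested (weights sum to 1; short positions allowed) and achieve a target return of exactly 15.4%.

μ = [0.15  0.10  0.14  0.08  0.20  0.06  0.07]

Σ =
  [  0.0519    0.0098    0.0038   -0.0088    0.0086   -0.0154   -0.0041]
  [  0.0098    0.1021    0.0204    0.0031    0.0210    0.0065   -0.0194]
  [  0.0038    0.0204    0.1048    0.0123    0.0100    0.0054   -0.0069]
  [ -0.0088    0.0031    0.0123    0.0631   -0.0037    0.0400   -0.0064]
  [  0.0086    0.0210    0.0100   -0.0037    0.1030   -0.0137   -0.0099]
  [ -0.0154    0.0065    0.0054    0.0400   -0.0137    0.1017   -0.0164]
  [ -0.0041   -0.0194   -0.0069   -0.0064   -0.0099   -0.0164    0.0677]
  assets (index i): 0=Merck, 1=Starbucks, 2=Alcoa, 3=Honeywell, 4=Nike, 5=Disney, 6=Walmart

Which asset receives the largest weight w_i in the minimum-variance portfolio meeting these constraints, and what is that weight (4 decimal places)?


Merck (0.3998)

p=Σ⁻¹μ = [3.1261  0.3958  0.9129  1.1010  1.9049  1.1504  2.0911]
q=Σ⁻¹𝟙 = [23.6537  7.8065  5.6926  12.4765  10.1671  13.0842  24.8566]
a=μᵀp=1.320774  b=𝟙ᵀp=10.682231  c=𝟙ᵀq=97.737253  D=ac−b²=14.978754
λ₁=(c·0.154−b)/D = (97.737253·0.154−10.682231)/14.978754 = 0.291700
λ₂=(a−b·0.154)/D = (1.320774−10.682231·0.154)/14.978754 = -0.021650
w* = 0.291700·p + -0.021650·q:
  w_0 = 0.291700·3.1261 + -0.021650·23.6537 = 0.3998  (Merck)
  w_1 = 0.291700·0.3958 + -0.021650·7.8065 = -0.0535  (Starbucks)
  w_2 = 0.291700·0.9129 + -0.021650·5.6926 = 0.1430  (Alcoa)
  w_3 = 0.291700·1.1010 + -0.021650·12.4765 = 0.0510  (Honeywell)
  w_4 = 0.291700·1.9049 + -0.021650·10.1671 = 0.3356  (Nike)
  w_5 = 0.291700·1.1504 + -0.021650·13.0842 = 0.0523  (Disney)
  w_6 = 0.291700·2.0911 + -0.021650·24.8566 = 0.0718  (Walmart)
Σw_i=1.0000  μᵀw=0.1540
σ²=wᵀΣw=λ₁·μ_p+λ₂ = 0.291700·0.154 + -0.021650 = 0.023272 ≈ 0.0233
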